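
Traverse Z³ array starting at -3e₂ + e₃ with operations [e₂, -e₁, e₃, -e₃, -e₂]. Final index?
(-1, -3, 1)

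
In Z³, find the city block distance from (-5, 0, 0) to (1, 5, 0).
11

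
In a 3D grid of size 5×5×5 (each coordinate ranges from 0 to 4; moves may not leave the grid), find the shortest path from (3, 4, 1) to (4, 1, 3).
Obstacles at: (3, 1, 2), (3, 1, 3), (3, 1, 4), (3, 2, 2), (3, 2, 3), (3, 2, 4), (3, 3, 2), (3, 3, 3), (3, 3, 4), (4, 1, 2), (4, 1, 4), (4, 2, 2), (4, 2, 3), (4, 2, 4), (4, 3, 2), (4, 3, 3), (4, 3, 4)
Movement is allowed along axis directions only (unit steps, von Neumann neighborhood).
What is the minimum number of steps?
8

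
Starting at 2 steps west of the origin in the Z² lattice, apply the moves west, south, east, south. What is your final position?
(-2, -2)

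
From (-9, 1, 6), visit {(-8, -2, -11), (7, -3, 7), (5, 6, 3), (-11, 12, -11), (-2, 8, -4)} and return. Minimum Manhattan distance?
110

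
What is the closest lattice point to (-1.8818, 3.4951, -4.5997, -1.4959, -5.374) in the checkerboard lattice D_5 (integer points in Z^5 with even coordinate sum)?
(-2, 3, -5, -1, -5)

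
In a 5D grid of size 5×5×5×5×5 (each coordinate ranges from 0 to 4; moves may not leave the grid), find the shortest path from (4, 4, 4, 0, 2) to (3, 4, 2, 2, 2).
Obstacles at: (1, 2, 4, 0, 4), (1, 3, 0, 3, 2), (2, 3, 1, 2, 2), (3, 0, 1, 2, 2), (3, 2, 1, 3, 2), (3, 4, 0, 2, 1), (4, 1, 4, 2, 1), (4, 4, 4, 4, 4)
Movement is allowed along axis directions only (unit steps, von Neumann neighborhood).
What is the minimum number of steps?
5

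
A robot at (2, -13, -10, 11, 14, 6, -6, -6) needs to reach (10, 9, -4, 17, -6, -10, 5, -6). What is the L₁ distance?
89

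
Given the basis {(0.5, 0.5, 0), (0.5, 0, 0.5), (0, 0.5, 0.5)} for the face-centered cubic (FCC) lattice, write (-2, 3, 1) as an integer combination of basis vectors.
-4b₂ + 6b₃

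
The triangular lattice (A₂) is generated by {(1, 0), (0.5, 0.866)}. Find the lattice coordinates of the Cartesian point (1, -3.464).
3b₁ - 4b₂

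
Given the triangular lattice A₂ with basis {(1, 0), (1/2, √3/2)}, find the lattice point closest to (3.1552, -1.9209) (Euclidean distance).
(3, -1.732)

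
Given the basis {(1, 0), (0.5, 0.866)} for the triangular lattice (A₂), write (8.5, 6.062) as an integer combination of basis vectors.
5b₁ + 7b₂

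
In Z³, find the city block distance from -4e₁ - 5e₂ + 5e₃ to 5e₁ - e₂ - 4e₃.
22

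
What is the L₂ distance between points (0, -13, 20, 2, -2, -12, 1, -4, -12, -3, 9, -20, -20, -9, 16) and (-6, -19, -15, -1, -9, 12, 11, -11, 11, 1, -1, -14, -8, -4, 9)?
54.5802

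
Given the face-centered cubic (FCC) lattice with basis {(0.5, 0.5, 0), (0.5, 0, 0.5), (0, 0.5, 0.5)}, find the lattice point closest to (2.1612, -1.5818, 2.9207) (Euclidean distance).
(2.5, -1.5, 3)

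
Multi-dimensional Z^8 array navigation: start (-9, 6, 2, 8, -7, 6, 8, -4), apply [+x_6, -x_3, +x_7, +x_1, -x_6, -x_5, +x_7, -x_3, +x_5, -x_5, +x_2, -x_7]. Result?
(-8, 7, 0, 8, -8, 6, 9, -4)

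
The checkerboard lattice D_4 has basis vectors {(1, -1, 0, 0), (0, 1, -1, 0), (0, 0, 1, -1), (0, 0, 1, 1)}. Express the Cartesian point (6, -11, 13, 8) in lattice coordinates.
6b₁ - 5b₂ + 8b₄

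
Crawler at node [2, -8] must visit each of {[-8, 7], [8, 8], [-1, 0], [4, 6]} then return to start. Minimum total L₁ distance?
64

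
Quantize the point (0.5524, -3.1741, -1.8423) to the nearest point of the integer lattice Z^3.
(1, -3, -2)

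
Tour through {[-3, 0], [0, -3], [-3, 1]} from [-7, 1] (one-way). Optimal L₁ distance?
11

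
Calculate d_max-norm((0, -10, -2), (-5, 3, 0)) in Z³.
13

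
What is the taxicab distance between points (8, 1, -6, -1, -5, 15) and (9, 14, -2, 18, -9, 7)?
49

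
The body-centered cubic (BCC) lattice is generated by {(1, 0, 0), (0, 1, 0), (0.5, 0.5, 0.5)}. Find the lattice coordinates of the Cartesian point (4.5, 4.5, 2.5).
2b₁ + 2b₂ + 5b₃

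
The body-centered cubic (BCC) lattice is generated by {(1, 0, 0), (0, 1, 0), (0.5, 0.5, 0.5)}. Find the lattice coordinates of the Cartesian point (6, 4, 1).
5b₁ + 3b₂ + 2b₃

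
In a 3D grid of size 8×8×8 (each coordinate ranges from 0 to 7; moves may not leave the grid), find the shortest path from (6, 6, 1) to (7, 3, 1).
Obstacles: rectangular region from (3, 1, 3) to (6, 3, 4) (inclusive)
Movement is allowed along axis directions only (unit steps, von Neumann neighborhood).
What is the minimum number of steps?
4
(one shortest path: (6, 6, 1) → (7, 6, 1) → (7, 5, 1) → (7, 4, 1) → (7, 3, 1))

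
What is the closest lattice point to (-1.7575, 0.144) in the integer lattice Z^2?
(-2, 0)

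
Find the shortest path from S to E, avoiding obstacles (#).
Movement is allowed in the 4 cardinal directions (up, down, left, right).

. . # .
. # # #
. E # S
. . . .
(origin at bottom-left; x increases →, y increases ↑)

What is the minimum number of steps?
4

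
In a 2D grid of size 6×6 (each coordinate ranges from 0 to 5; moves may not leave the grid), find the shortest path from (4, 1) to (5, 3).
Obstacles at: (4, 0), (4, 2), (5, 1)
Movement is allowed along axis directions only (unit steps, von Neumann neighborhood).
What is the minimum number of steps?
5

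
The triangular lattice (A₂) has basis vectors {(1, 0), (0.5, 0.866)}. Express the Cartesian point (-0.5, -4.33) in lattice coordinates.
2b₁ - 5b₂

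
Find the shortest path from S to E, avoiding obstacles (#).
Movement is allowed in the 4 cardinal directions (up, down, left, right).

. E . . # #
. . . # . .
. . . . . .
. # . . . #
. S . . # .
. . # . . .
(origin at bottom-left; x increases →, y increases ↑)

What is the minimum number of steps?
6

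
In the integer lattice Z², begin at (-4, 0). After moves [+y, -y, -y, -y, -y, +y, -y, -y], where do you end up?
(-4, -4)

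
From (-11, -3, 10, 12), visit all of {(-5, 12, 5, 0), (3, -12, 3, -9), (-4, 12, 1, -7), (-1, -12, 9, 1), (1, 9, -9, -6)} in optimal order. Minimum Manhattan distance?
120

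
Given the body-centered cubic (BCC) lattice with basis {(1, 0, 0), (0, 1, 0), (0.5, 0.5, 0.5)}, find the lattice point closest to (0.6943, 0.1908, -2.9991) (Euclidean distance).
(1, 0, -3)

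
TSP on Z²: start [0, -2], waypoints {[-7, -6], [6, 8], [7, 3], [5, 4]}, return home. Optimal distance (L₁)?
56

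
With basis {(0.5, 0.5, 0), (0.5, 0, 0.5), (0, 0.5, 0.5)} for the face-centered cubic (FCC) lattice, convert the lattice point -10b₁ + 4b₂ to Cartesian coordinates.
(-3, -5, 2)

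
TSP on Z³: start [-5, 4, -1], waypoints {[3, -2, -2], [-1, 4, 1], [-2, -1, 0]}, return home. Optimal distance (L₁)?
36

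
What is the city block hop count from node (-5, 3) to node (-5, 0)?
3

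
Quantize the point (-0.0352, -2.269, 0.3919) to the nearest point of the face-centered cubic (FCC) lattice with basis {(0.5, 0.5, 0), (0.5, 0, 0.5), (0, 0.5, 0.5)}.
(0, -2.5, 0.5)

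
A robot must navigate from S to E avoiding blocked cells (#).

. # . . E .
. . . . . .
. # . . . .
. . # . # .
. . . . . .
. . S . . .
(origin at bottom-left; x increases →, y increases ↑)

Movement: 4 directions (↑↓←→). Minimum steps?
7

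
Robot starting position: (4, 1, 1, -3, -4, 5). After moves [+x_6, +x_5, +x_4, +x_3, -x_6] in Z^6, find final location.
(4, 1, 2, -2, -3, 5)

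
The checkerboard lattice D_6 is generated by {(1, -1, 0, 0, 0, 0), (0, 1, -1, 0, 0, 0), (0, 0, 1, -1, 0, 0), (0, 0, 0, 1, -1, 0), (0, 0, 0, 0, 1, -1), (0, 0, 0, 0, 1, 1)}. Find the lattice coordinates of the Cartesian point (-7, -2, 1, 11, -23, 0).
-7b₁ - 9b₂ - 8b₃ + 3b₄ - 10b₅ - 10b₆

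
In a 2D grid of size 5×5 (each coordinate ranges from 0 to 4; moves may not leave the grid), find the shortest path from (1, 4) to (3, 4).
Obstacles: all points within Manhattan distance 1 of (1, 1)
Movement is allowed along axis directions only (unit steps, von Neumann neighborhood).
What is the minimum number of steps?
2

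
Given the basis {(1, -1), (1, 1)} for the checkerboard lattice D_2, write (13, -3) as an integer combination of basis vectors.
8b₁ + 5b₂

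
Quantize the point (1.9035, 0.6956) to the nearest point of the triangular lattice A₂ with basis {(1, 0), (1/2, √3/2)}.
(1.5, 0.866)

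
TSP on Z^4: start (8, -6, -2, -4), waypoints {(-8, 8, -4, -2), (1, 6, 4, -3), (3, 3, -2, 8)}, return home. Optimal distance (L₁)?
100
(one optimal route: (8, -6, -2, -4) → (1, 6, 4, -3) → (-8, 8, -4, -2) → (3, 3, -2, 8) → (8, -6, -2, -4))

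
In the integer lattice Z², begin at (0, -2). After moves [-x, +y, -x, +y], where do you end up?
(-2, 0)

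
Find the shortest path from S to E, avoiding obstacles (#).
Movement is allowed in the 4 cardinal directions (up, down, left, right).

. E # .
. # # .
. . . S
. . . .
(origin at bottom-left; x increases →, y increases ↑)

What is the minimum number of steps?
6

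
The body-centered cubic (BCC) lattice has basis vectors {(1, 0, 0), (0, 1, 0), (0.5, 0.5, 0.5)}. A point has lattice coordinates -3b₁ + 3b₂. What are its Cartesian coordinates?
(-3, 3, 0)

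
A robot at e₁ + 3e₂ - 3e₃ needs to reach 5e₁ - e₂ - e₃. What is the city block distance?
10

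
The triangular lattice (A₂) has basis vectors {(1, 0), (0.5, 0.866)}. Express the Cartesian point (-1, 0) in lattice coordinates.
-b₁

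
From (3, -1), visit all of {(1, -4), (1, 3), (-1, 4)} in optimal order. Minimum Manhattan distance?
15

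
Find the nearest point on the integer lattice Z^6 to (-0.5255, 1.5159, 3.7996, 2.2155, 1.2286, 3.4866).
(-1, 2, 4, 2, 1, 3)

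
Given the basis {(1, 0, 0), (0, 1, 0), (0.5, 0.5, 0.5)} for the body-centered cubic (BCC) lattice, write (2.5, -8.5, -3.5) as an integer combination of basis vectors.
6b₁ - 5b₂ - 7b₃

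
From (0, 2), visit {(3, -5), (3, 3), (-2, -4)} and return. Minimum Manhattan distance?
26
(one optimal route: (0, 2) → (3, 3) → (3, -5) → (-2, -4) → (0, 2))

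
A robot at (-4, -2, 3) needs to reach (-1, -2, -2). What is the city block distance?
8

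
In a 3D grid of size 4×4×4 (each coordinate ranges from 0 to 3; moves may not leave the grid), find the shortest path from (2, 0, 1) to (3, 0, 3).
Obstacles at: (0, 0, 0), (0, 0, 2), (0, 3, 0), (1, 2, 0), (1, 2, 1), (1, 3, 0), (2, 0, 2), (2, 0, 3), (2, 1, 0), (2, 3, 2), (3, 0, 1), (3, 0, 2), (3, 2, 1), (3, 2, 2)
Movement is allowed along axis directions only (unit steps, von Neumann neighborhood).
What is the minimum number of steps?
5
(one shortest path: (2, 0, 1) → (2, 1, 1) → (3, 1, 1) → (3, 1, 2) → (3, 1, 3) → (3, 0, 3))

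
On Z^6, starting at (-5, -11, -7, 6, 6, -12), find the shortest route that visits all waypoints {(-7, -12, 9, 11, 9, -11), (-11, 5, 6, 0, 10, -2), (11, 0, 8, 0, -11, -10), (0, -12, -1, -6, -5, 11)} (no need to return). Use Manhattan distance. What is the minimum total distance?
196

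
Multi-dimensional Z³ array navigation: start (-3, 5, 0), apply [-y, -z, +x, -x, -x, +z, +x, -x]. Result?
(-4, 4, 0)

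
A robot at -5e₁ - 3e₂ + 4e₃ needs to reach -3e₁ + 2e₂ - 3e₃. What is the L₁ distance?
14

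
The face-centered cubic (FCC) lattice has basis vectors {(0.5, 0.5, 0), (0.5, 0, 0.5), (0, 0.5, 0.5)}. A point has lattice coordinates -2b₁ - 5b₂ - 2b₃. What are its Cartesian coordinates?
(-3.5, -2, -3.5)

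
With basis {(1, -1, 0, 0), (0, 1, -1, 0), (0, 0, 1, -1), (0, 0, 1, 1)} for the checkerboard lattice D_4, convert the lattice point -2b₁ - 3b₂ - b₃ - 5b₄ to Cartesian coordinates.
(-2, -1, -3, -4)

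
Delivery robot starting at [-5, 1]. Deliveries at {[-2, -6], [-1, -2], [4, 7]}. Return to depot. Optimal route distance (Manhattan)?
44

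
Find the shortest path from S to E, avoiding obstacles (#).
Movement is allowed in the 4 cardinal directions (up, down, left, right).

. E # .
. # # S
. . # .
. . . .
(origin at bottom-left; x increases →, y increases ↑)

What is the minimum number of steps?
9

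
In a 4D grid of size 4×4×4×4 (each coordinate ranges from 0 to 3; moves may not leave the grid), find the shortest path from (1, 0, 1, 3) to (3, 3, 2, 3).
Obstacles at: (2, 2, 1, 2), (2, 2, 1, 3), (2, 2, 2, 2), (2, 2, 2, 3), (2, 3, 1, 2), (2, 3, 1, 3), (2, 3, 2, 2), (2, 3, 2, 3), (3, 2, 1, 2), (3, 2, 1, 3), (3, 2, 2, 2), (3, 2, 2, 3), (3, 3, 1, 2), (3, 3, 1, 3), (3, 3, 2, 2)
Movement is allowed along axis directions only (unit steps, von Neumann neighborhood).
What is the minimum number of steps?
8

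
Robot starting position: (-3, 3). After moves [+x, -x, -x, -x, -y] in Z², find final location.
(-5, 2)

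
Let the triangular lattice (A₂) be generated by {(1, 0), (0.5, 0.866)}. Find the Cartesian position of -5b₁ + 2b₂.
(-4, 1.732)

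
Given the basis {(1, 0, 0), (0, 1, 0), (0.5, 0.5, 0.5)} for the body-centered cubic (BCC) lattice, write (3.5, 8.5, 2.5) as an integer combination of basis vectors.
b₁ + 6b₂ + 5b₃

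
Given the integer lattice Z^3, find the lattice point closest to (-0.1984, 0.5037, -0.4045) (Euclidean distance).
(0, 1, 0)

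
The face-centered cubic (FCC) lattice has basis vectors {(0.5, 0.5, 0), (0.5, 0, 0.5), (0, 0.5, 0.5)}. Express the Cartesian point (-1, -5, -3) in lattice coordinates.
-3b₁ + b₂ - 7b₃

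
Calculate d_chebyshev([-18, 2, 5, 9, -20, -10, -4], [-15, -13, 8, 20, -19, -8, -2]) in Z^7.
15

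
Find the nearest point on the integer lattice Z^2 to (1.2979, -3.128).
(1, -3)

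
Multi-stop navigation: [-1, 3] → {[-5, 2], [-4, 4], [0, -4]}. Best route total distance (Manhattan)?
18
(one optimal route: (-1, 3) → (-4, 4) → (-5, 2) → (0, -4))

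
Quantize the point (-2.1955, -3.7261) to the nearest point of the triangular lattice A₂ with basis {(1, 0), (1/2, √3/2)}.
(-2, -3.464)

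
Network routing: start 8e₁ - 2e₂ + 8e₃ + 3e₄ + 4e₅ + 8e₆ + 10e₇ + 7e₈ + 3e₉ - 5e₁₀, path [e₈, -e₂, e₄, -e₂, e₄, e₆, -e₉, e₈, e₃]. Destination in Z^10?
(8, -4, 9, 5, 4, 9, 10, 9, 2, -5)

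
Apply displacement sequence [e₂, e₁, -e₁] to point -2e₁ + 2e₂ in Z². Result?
(-2, 3)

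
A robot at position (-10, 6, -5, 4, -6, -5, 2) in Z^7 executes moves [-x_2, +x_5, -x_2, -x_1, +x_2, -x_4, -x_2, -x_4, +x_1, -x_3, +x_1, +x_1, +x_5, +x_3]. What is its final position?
(-8, 4, -5, 2, -4, -5, 2)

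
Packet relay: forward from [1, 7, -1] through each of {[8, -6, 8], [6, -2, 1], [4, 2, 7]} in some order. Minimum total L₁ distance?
41
(one optimal route: (1, 7, -1) → (6, -2, 1) → (4, 2, 7) → (8, -6, 8))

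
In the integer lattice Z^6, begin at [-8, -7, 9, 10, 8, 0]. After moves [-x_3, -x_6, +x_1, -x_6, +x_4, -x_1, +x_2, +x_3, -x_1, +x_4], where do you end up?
(-9, -6, 9, 12, 8, -2)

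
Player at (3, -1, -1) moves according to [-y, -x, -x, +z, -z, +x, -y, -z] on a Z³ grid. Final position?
(2, -3, -2)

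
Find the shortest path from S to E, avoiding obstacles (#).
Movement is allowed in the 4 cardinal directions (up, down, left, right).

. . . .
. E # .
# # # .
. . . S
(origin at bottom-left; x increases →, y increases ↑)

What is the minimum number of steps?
6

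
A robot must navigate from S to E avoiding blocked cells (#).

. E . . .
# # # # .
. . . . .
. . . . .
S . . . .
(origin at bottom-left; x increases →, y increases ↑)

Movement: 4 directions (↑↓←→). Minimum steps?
11
(one shortest path: (0, 0) → (1, 0) → (2, 0) → (3, 0) → (4, 0) → (4, 1) → (4, 2) → (4, 3) → (4, 4) → (3, 4) → (2, 4) → (1, 4))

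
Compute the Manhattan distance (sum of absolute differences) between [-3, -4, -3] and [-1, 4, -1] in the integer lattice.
12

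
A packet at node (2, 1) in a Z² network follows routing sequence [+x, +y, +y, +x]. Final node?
(4, 3)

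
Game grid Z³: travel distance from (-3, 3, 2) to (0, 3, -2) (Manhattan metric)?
7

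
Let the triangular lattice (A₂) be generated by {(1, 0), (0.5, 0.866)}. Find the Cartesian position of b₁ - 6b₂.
(-2, -5.196)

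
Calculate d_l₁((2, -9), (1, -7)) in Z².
3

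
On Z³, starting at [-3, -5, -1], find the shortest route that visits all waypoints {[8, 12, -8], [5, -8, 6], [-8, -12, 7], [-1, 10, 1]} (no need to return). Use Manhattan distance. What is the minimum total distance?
87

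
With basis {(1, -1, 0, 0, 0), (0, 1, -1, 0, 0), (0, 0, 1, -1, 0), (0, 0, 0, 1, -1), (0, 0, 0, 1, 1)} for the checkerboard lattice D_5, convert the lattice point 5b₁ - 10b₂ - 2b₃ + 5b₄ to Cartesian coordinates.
(5, -15, 8, 7, -5)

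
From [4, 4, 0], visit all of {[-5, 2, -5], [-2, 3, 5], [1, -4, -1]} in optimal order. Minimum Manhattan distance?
42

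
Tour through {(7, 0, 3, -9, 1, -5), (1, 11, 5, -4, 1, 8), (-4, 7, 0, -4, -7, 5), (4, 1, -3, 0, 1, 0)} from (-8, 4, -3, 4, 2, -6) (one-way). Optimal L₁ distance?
112
(one optimal route: (-8, 4, -3, 4, 2, -6) → (4, 1, -3, 0, 1, 0) → (7, 0, 3, -9, 1, -5) → (1, 11, 5, -4, 1, 8) → (-4, 7, 0, -4, -7, 5))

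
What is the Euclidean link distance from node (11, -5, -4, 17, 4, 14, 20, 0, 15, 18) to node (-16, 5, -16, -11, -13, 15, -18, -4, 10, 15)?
59.5063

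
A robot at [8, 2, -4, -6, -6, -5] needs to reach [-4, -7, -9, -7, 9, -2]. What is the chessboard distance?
15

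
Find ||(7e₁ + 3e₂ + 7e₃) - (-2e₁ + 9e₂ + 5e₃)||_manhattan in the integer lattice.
17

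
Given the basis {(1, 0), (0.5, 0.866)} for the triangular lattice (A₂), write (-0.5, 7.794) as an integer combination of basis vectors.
-5b₁ + 9b₂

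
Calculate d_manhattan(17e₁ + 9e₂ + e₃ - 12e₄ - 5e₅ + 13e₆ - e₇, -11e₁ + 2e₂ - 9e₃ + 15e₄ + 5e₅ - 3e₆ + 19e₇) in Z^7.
118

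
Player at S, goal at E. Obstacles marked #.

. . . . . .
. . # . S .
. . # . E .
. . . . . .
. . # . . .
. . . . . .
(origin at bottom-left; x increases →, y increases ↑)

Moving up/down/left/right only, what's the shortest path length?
1
(one shortest path: (4, 4) → (4, 3))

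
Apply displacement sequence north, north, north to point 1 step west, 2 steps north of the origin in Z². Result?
(-1, 5)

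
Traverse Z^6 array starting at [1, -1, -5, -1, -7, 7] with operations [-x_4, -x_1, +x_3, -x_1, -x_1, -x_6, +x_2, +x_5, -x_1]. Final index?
(-3, 0, -4, -2, -6, 6)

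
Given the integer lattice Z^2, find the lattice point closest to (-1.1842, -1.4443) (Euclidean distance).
(-1, -1)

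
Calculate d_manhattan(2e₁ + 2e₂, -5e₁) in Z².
9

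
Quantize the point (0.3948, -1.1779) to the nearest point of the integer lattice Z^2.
(0, -1)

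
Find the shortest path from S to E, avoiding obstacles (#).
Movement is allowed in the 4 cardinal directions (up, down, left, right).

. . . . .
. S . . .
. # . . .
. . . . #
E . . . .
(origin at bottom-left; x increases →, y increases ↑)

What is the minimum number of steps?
4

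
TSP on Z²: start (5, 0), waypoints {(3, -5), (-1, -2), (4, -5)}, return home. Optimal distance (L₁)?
22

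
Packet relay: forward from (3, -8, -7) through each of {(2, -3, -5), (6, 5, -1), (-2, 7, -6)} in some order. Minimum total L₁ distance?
38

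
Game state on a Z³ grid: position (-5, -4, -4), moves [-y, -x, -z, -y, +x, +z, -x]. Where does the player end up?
(-6, -6, -4)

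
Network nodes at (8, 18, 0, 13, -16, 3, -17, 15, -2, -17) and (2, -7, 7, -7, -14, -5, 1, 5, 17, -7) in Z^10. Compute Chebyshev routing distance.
25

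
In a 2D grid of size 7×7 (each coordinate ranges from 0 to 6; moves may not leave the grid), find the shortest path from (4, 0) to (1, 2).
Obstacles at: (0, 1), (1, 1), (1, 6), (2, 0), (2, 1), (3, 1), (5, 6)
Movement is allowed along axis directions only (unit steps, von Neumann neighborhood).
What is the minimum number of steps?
5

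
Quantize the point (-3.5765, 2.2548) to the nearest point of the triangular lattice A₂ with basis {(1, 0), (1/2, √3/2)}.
(-3.5, 2.598)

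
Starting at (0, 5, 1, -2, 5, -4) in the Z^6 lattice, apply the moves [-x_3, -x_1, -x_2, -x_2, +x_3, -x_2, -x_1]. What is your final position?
(-2, 2, 1, -2, 5, -4)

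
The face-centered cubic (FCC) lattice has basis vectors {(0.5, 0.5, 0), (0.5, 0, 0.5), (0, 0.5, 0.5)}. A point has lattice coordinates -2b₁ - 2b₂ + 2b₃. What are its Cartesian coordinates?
(-2, 0, 0)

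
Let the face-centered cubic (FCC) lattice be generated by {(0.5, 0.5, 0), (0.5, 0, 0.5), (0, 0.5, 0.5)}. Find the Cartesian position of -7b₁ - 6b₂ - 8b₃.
(-6.5, -7.5, -7)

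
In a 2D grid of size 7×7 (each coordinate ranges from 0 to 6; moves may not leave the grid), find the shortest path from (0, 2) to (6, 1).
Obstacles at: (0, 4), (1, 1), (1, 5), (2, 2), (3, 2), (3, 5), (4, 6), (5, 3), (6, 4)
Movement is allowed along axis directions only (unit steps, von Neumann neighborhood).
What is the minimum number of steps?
9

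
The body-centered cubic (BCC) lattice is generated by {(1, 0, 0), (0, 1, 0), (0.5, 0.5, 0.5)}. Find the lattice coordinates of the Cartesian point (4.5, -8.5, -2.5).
7b₁ - 6b₂ - 5b₃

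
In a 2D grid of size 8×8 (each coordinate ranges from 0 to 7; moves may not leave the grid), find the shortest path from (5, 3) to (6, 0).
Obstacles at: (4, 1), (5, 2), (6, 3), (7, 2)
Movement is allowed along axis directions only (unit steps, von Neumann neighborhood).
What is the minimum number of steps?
8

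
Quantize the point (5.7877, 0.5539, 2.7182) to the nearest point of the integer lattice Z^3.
(6, 1, 3)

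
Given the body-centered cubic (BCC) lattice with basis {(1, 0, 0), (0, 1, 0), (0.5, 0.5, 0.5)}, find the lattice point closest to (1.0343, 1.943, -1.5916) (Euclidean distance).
(1, 2, -2)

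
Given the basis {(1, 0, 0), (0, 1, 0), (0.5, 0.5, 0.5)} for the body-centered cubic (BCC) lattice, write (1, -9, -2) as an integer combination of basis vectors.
3b₁ - 7b₂ - 4b₃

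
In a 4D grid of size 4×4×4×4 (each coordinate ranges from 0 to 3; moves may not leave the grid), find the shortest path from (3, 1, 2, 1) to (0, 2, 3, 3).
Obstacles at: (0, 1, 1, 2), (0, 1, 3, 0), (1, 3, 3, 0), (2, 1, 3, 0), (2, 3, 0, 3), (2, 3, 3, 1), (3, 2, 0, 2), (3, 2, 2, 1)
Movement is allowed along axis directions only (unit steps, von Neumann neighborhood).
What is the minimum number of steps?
7
(one shortest path: (3, 1, 2, 1) → (2, 1, 2, 1) → (1, 1, 2, 1) → (0, 1, 2, 1) → (0, 2, 2, 1) → (0, 2, 3, 1) → (0, 2, 3, 2) → (0, 2, 3, 3))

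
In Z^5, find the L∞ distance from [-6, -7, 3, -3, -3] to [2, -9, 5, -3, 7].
10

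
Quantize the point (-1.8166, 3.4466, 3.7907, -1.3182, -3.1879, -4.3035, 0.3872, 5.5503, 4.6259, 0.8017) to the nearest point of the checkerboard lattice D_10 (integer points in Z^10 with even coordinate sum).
(-2, 3, 4, -1, -3, -4, 0, 5, 5, 1)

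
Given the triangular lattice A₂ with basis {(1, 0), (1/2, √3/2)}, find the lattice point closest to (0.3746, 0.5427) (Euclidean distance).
(0.5, 0.866)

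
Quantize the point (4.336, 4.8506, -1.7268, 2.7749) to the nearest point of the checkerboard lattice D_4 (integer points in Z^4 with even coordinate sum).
(4, 5, -2, 3)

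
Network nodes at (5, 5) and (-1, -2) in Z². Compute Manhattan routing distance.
13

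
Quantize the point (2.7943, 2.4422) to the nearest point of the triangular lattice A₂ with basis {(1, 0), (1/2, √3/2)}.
(2.5, 2.598)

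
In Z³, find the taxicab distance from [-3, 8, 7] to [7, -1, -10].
36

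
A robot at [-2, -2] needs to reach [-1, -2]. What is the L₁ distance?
1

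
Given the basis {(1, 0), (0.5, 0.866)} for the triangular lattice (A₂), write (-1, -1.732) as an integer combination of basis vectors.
-2b₂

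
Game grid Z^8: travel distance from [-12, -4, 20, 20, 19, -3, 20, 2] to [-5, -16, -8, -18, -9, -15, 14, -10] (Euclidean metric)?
59.4054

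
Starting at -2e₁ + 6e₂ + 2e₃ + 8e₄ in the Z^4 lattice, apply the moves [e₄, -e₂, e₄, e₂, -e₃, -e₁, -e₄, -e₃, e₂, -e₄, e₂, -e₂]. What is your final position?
(-3, 7, 0, 8)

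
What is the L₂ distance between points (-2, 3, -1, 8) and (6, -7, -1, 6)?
12.9615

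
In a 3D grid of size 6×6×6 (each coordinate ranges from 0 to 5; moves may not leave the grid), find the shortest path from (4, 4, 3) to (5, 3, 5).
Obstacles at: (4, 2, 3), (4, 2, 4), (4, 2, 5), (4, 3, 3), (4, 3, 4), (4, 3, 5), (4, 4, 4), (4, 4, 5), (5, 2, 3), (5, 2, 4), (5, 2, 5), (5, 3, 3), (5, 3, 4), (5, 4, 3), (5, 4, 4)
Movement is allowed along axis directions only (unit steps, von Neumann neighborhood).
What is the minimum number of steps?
6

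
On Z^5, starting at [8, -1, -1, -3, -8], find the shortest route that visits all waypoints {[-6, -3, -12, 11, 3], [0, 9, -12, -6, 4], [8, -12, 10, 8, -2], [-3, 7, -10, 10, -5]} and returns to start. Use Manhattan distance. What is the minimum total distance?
192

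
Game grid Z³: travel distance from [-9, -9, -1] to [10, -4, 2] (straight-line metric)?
19.8746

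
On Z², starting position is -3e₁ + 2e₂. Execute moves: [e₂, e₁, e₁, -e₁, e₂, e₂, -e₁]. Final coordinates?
(-3, 5)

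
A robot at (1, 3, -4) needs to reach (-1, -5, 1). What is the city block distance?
15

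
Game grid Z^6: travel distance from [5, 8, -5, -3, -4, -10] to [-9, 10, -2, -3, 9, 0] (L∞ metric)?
14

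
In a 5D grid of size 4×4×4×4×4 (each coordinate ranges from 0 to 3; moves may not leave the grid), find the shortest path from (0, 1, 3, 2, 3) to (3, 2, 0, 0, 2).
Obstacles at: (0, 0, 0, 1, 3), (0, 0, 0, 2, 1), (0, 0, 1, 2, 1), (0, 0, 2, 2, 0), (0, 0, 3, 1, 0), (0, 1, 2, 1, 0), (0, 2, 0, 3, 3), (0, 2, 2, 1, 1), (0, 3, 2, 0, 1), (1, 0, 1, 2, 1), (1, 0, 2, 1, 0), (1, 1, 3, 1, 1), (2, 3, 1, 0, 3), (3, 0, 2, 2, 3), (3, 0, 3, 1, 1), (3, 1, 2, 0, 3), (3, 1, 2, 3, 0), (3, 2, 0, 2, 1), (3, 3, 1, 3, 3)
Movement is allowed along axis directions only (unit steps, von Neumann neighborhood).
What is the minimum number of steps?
10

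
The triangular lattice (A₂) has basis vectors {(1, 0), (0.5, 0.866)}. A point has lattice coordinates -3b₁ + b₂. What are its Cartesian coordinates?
(-2.5, 0.866)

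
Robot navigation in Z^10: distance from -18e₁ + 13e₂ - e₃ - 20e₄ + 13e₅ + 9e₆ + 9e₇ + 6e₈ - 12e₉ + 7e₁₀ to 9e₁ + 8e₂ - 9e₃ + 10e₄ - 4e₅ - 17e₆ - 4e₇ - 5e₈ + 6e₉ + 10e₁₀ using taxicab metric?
158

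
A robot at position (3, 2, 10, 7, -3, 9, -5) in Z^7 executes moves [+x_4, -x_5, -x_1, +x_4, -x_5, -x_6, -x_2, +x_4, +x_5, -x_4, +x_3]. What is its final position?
(2, 1, 11, 9, -4, 8, -5)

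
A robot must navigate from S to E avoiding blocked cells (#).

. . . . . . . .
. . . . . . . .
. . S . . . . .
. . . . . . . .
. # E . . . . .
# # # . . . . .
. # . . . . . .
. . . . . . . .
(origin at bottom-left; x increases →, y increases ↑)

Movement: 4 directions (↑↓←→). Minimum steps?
2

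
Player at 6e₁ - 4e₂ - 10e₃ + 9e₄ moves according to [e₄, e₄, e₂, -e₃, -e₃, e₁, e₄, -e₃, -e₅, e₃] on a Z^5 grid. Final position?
(7, -3, -12, 12, -1)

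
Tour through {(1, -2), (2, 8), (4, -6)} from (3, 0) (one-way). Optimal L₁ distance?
25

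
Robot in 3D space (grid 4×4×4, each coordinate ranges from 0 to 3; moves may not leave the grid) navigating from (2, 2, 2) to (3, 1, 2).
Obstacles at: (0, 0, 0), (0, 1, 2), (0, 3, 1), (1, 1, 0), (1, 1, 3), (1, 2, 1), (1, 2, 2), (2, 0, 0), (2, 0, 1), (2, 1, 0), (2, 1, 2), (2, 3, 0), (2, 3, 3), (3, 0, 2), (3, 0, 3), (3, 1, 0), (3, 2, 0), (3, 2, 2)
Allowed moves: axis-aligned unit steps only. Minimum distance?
4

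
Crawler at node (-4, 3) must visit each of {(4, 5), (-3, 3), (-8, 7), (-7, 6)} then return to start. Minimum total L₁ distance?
32
(one optimal route: (-4, 3) → (-3, 3) → (4, 5) → (-8, 7) → (-7, 6) → (-4, 3))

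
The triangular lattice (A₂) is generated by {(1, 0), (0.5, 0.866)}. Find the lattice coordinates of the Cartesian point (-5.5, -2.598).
-4b₁ - 3b₂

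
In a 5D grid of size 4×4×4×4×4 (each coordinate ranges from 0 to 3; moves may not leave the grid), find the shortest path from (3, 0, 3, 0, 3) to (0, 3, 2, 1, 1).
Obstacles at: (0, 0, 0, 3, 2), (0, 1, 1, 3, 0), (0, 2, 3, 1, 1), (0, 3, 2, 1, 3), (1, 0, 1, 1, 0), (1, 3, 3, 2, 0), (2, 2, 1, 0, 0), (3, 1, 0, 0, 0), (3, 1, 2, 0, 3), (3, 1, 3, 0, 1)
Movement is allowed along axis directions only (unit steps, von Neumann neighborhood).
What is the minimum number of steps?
10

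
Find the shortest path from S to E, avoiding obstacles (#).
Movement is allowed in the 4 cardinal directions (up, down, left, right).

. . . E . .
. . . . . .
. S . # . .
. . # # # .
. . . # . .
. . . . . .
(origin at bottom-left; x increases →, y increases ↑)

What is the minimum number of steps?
4
(one shortest path: (1, 3) → (2, 3) → (2, 4) → (3, 4) → (3, 5))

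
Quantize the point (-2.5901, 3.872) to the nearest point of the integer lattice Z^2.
(-3, 4)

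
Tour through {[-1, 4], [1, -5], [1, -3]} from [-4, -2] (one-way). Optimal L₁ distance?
19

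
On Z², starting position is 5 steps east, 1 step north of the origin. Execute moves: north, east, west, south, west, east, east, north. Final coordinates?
(6, 2)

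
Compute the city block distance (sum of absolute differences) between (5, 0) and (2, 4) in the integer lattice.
7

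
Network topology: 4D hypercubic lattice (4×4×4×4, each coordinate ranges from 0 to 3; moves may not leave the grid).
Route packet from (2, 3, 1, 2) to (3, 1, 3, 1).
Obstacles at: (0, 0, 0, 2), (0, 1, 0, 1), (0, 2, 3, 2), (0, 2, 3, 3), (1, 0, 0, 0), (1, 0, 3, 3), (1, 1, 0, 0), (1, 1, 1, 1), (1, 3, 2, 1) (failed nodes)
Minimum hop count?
6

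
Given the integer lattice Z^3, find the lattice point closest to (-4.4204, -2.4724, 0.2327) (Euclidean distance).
(-4, -2, 0)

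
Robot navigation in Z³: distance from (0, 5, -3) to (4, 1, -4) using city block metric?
9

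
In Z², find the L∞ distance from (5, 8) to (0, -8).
16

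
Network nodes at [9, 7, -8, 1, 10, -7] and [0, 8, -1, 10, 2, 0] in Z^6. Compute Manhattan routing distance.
41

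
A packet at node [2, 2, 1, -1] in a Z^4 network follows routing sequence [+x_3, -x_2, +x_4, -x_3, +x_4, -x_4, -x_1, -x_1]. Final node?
(0, 1, 1, 0)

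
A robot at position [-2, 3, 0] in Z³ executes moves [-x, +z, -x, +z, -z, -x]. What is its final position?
(-5, 3, 1)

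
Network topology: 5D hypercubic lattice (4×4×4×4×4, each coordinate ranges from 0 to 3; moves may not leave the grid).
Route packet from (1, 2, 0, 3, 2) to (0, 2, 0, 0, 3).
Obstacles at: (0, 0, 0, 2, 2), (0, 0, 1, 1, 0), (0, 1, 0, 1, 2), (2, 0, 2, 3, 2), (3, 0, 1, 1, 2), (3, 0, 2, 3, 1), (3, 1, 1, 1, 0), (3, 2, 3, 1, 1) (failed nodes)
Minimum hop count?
5
(one shortest path: (1, 2, 0, 3, 2) → (0, 2, 0, 3, 2) → (0, 2, 0, 2, 2) → (0, 2, 0, 1, 2) → (0, 2, 0, 0, 2) → (0, 2, 0, 0, 3))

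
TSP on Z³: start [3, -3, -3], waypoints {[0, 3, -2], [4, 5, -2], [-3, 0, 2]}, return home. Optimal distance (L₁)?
40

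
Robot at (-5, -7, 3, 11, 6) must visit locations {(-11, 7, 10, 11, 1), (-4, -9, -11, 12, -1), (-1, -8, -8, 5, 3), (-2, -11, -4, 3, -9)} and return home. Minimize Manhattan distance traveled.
154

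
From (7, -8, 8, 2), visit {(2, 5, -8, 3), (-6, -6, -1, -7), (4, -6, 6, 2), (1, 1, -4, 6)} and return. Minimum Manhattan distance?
110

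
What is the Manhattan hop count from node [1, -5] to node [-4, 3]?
13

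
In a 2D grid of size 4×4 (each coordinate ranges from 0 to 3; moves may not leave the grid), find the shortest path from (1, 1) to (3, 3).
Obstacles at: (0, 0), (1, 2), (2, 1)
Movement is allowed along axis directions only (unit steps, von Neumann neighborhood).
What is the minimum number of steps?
6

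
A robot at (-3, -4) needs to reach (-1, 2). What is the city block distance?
8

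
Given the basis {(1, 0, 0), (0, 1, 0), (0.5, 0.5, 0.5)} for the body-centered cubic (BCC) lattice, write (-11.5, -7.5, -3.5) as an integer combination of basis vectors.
-8b₁ - 4b₂ - 7b₃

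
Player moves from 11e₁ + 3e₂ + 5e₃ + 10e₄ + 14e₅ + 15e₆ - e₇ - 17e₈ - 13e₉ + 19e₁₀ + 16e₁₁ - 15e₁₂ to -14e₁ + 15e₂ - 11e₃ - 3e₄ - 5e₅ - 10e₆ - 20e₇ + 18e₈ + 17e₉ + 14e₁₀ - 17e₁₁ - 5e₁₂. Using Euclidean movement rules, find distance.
76.6812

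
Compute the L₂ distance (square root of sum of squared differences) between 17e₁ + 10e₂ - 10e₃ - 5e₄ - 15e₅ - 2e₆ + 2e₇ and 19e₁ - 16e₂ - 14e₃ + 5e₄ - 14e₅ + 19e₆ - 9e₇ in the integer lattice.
36.8646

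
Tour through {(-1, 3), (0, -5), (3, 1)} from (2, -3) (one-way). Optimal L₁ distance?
19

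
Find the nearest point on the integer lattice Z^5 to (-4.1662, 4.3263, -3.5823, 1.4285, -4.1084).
(-4, 4, -4, 1, -4)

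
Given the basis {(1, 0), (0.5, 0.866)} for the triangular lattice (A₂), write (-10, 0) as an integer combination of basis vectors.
-10b₁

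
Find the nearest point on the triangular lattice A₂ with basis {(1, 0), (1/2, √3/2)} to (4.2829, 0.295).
(4, 0)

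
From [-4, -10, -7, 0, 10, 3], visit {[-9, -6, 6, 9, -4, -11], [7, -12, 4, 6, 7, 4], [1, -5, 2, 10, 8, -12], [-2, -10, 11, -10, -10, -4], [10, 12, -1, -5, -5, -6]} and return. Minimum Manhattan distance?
276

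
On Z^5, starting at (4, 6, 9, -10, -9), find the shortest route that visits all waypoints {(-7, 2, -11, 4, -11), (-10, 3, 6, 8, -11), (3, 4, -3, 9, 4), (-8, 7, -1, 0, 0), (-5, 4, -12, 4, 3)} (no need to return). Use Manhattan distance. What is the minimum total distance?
136
(one optimal route: (4, 6, 9, -10, -9) → (-10, 3, 6, 8, -11) → (-7, 2, -11, 4, -11) → (-5, 4, -12, 4, 3) → (3, 4, -3, 9, 4) → (-8, 7, -1, 0, 0))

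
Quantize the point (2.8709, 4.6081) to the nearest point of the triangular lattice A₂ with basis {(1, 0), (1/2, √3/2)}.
(2.5, 4.33)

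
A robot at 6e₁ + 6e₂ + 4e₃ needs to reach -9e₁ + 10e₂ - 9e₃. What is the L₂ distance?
20.2485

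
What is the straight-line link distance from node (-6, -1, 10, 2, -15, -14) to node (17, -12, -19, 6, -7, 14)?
48.5283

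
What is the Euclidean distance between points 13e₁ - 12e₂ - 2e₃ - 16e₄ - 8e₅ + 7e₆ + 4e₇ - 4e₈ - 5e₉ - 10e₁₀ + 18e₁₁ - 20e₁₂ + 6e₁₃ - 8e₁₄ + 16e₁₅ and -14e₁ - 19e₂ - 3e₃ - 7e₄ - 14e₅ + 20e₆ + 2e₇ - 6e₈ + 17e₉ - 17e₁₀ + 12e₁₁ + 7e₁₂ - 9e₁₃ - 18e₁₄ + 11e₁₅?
52.1632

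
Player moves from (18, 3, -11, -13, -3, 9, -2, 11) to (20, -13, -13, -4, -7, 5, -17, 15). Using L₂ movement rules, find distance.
24.8596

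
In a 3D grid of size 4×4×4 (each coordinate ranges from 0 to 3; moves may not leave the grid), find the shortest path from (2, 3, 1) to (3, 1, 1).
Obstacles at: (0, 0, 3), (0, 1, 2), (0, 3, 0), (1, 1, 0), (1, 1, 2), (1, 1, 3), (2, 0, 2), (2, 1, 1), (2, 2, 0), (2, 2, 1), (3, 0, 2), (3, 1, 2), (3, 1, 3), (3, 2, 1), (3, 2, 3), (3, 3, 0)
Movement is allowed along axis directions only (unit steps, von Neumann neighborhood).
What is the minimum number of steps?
7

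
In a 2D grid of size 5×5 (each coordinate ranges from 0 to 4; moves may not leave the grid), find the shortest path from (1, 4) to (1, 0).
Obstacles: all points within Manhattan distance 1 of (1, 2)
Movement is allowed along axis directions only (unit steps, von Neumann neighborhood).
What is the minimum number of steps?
8
(one shortest path: (1, 4) → (2, 4) → (3, 4) → (3, 3) → (3, 2) → (3, 1) → (2, 1) → (2, 0) → (1, 0))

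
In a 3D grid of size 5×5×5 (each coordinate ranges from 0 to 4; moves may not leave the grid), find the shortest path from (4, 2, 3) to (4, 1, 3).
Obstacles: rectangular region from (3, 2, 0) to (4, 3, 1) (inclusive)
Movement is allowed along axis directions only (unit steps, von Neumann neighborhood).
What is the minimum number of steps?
1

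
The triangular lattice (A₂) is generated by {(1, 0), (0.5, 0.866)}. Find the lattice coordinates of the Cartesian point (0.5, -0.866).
b₁ - b₂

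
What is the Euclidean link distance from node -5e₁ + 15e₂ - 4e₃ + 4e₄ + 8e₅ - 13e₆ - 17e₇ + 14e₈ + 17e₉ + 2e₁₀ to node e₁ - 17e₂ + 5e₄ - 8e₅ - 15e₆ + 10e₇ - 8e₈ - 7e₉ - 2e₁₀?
56.0535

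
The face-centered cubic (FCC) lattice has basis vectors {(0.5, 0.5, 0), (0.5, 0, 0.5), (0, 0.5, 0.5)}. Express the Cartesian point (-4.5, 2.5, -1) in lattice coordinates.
-b₁ - 8b₂ + 6b₃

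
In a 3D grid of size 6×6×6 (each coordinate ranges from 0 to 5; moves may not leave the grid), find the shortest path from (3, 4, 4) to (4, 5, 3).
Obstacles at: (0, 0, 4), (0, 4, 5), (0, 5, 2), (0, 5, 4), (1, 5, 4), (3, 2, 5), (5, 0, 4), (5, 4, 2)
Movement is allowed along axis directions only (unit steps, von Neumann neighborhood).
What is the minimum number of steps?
3
(one shortest path: (3, 4, 4) → (4, 4, 4) → (4, 5, 4) → (4, 5, 3))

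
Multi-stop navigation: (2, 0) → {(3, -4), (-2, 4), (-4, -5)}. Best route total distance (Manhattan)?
24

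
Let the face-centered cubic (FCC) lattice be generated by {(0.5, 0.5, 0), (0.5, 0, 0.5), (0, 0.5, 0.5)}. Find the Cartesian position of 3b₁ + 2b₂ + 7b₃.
(2.5, 5, 4.5)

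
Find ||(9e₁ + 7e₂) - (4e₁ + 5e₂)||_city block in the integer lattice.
7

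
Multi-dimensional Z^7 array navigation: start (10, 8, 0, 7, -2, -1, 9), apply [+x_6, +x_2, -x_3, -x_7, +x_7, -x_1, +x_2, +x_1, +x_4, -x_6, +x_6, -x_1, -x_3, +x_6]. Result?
(9, 10, -2, 8, -2, 1, 9)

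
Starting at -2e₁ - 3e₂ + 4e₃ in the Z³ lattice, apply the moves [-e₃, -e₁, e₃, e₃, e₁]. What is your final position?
(-2, -3, 5)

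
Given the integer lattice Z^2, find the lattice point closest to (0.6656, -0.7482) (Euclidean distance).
(1, -1)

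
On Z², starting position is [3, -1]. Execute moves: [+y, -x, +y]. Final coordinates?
(2, 1)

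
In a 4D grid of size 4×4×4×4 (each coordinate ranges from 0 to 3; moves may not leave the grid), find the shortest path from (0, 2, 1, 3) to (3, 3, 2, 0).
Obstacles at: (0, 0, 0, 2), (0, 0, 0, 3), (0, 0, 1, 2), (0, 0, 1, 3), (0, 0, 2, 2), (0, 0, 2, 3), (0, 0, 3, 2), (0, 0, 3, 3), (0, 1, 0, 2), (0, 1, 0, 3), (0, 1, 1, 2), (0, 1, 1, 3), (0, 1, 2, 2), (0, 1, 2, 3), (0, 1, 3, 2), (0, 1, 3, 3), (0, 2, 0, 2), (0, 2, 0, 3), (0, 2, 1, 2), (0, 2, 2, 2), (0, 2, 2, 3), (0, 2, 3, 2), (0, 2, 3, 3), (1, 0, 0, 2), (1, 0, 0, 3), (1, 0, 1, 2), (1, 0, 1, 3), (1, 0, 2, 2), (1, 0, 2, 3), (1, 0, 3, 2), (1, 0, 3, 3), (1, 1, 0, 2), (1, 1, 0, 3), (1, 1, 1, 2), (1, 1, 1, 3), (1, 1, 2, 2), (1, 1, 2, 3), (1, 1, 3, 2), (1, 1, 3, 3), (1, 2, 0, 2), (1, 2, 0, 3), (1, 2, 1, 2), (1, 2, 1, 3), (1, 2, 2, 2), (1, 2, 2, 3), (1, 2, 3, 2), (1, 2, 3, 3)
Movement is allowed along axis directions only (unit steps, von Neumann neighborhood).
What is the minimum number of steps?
8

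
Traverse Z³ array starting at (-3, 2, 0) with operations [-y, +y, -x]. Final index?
(-4, 2, 0)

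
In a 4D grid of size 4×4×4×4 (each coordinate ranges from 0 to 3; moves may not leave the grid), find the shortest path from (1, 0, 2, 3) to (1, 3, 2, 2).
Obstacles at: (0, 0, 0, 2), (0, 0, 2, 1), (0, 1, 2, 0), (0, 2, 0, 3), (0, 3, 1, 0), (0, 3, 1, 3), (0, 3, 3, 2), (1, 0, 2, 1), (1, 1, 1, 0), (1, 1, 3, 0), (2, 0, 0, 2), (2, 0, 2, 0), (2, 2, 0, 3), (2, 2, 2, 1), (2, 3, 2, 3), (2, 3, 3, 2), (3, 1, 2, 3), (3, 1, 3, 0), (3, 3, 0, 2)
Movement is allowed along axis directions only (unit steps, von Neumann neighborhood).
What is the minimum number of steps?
4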